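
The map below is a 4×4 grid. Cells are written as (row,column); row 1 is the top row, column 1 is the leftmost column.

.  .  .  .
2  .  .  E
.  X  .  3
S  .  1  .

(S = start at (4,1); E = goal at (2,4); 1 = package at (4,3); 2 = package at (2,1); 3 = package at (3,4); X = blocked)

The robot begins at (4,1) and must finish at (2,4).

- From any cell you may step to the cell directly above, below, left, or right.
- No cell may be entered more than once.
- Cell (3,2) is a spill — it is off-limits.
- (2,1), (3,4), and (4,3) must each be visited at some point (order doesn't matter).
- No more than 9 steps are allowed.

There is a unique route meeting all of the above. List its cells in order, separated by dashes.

Any route must reach (2,1), (3,4), and (4,3) and still end at (2,4) within 9 moves, so the order of the required stops is forced.
Route from (4,1): up 2 to (2,1), right 2 to (2,3), down 2 to (4,3), right 1 to (4,4), up 2 to (2,4) — 9 moves in all.
Check: all required cells visited; 9 ≤ 9 moves.

(4,1) - (3,1) - (2,1) - (2,2) - (2,3) - (3,3) - (4,3) - (4,4) - (3,4) - (2,4)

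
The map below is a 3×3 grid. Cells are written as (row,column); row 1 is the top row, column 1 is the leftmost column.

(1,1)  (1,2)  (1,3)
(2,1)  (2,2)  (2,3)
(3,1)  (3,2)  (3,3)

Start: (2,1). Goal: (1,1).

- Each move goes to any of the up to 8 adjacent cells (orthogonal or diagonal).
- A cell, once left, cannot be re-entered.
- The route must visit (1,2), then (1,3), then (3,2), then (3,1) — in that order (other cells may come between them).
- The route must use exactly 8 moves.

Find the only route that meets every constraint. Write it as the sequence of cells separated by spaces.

(2,1) (1,2) (1,3) (2,3) (3,3) (3,2) (3,1) (2,2) (1,1)

The waypoints must appear in the order (1,2), (1,3), (3,2), (3,1), with no cell reused.
Route from (2,1): up-right 1 to (1,2), right 1 to (1,3), down 2 to (3,3), left 2 to (3,1), up-right 1 to (2,2), up-left 1 to (1,1) — 8 moves in all.
Check: order respected ((1,2) at step 1, (1,3) at step 2, (3,2) at step 5, (3,1) at step 6); 8 moves as required.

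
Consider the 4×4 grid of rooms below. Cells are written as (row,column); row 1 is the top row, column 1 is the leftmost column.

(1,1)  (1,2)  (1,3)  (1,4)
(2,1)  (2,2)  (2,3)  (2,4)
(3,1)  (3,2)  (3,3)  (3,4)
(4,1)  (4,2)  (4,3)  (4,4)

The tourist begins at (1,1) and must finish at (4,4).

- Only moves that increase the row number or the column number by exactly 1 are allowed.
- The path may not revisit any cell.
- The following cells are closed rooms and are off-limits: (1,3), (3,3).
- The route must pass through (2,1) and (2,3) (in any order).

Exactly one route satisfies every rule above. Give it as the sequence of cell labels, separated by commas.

(1,1), (2,1), (2,2), (2,3), (2,4), (3,4), (4,4)

Moves only go right or down, so the column and row indices never decrease.
Route from (1,1): down to (2,1), 3× right (reaching (2,4)), 2× down (reaching (4,4)) — 6 moves in all.
Check: all required cells visited.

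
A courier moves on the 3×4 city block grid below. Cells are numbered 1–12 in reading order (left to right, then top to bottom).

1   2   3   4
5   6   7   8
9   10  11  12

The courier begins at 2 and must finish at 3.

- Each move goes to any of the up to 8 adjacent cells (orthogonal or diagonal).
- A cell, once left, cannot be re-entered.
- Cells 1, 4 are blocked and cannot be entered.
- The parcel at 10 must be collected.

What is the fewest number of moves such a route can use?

4

Any route passes through 10 somewhere between 2 and 3. Summing Chebyshev distances along the two legs (2 → 10 → 3) gives a lower bound of 2 + 2 = 4 moves.
A route of 4 moves achieves this: 2 → 5 → 10 → 6 → 3.
Since 4 matches the lower bound, it is optimal.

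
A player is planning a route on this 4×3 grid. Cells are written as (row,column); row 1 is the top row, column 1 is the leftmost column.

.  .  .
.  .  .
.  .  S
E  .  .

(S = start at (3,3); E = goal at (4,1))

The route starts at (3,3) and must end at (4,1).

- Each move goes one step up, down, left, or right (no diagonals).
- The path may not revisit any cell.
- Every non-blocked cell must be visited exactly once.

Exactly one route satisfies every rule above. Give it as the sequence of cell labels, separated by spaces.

Need to visit all 12 open cells exactly once, starting at (3,3) and ending at (4,1).
Cell (4,3) has only two open neighbours ((3,3) and (4,2)), so the path must pass straight through it: one of those is the cell it's entered from and the other is where it exits.
Route from (3,3): down to (4,3), left to (4,2), 2× up (reaching (2,2)), right to (2,3), up to (1,3), 2× left (reaching (1,1)), 3× down (reaching (4,1)) — 11 moves in all.
Check: all 12 open cells covered.

(3,3) (4,3) (4,2) (3,2) (2,2) (2,3) (1,3) (1,2) (1,1) (2,1) (3,1) (4,1)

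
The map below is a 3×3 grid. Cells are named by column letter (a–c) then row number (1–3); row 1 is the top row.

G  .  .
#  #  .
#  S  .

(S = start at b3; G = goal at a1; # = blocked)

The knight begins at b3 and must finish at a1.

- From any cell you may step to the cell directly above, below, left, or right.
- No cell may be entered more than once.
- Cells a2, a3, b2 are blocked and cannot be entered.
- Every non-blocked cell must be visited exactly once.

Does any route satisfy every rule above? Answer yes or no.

One route that works: b3 → c3 → c2 → c1 → b1 → a1.

yes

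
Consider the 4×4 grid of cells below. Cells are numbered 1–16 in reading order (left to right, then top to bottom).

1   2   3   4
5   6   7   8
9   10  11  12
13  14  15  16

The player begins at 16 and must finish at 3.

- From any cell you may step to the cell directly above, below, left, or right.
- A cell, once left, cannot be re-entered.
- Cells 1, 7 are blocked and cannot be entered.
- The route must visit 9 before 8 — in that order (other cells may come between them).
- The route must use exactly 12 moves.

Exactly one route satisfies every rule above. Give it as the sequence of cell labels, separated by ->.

The waypoints must appear in the order 9, 8, with no cell reused.
Route from 16: left 3 to 13, up 2 to 5, right 1 to 6, down 1 to 10, right 2 to 12, up 2 to 4, left 1 to 3 — 12 moves in all.
Check: order respected (9 at step 4, 8 at step 10); 12 moves as required.

16 -> 15 -> 14 -> 13 -> 9 -> 5 -> 6 -> 10 -> 11 -> 12 -> 8 -> 4 -> 3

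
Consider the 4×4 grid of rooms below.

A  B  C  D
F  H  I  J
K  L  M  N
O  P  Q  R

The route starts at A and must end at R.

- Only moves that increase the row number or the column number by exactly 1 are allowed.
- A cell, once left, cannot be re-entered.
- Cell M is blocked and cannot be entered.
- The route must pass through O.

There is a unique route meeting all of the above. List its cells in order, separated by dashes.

A - F - K - O - P - Q - R

Moves only go right or down, so the column and row indices never decrease.
Route from A: 3× down (reaching O), 3× right (reaching R) — 6 moves in all.
Check: all required cells visited.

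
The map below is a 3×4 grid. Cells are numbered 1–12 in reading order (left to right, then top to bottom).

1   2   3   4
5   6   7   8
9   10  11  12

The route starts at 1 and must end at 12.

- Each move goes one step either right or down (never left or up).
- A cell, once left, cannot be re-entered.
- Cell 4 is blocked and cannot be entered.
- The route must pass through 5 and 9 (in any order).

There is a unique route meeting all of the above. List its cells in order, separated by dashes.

Moves only go right or down, so the column and row indices never decrease.
Route from 1: down 2 to 9, right 3 to 12 — 5 moves in all.
Check: all required cells visited.

1 - 5 - 9 - 10 - 11 - 12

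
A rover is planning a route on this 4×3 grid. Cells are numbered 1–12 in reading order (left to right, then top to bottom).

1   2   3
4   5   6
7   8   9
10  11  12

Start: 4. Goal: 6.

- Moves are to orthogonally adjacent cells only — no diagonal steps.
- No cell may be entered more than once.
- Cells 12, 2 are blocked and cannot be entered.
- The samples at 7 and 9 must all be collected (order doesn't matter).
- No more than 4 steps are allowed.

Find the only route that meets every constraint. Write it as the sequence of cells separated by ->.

4 -> 7 -> 8 -> 9 -> 6

The 4-move cap with required stops at 7, 9 leaves no slack for detours.
Route from 4: down 1 to 7, right 2 to 9, up 1 to 6 — 4 moves in all.
Check: all required cells visited; 4 ≤ 4 moves.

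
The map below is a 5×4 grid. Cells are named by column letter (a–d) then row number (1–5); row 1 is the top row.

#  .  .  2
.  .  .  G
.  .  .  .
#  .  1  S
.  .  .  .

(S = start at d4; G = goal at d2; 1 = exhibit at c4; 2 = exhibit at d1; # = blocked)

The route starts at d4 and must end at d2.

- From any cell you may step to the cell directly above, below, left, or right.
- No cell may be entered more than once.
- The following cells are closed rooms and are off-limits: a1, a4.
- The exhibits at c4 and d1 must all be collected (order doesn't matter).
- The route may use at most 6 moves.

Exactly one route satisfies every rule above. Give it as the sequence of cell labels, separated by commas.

d4, c4, c3, c2, c1, d1, d2

Any route must reach c4 and d1 and still end at d2 within 6 moves, so the order of the required stops is forced.
Route from d4: left 1 to c4, up 3 to c1, right 1 to d1, down 1 to d2 — 6 moves in all.
Check: all required cells visited; 6 ≤ 6 moves.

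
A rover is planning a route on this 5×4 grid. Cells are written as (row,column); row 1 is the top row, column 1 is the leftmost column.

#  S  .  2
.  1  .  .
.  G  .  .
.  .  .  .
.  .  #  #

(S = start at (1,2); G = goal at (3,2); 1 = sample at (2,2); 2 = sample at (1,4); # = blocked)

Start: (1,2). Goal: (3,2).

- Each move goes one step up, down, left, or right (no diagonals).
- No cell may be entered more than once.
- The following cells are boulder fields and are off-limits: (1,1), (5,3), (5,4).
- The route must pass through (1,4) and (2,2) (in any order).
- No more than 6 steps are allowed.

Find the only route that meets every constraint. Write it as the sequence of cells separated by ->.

(1,2) -> (1,3) -> (1,4) -> (2,4) -> (2,3) -> (2,2) -> (3,2)

The budget equals the shortest possible length, so every move has to be on a shortest route through the required cells.
Route from (1,2): 2× right (reaching (1,4)), down to (2,4), 2× left (reaching (2,2)), down to (3,2) — 6 moves in all.
Check: all required cells visited; 6 ≤ 6 moves.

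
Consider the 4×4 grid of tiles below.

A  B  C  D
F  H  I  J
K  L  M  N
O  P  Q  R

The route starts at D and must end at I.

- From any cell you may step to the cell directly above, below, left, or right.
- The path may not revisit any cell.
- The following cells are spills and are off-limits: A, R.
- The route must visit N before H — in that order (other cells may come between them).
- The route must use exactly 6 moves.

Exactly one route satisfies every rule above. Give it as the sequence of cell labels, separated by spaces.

D J N M L H I

The waypoints must appear in the order N, H, with no cell reused.
Route from D: 2× down (reaching N), 2× left (reaching L), up to H, right to I — 6 moves in all.
Check: order respected (N at step 2, H at step 5); 6 moves as required.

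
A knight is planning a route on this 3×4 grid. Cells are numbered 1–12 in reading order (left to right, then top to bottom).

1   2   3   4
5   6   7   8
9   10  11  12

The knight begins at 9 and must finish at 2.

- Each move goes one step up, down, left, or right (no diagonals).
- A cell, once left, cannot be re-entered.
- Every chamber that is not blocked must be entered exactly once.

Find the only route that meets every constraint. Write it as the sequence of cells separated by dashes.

Need to visit all 12 open cells exactly once, starting at 9 and ending at 2.
Cell 12 has only two open neighbours (8 and 11), so the path must pass straight through it: one of those is the cell it's entered from and the other is where it exits.
Route from 9: right 3 to 12, up 2 to 4, left 1 to 3, down 1 to 7, left 2 to 5, up 1 to 1, right 1 to 2 — 11 moves in all.
Check: all 12 open cells covered.

9 - 10 - 11 - 12 - 8 - 4 - 3 - 7 - 6 - 5 - 1 - 2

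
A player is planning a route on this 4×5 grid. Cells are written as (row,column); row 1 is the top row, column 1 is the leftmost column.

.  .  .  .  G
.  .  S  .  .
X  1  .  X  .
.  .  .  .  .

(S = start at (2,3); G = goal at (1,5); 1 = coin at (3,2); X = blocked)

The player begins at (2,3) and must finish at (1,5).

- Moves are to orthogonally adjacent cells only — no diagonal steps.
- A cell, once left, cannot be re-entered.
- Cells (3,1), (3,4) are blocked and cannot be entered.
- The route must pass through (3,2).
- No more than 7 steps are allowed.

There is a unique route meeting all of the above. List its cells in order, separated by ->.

(2,3) -> (3,3) -> (3,2) -> (2,2) -> (1,2) -> (1,3) -> (1,4) -> (1,5)

The 7-move cap with required stops at (3,2) leaves no slack for detours.
Route from (2,3): down 1 to (3,3), left 1 to (3,2), up 2 to (1,2), right 3 to (1,5) — 7 moves in all.
Check: all required cells visited; 7 ≤ 7 moves.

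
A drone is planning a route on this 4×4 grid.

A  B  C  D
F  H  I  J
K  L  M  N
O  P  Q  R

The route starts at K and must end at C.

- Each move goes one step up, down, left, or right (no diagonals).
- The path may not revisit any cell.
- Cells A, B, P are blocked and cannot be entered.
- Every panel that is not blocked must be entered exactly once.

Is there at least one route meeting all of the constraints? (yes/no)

Cell O has only one open neighbour but is neither the start nor the goal, so a Hamiltonian route would have to both enter and leave it through the same neighbour — impossible without revisiting.

no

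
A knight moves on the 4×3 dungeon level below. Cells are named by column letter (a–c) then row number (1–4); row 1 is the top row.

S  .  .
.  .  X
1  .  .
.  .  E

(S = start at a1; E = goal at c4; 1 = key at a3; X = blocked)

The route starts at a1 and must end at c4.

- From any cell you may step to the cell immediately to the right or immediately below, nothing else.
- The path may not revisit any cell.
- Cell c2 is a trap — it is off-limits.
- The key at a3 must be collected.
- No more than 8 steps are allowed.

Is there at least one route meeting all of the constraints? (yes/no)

yes

One route that works: a1 → a2 → a3 → a4 → b4 → c4.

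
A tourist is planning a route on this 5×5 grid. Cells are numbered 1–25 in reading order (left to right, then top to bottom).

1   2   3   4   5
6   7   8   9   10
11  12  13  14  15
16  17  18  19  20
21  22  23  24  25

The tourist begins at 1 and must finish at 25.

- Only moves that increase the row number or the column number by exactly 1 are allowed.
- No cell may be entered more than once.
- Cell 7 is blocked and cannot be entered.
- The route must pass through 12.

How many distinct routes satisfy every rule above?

10

A right/down-only route from 1 to 25 makes exactly 4 down-moves and 4 right-moves in some order.
With no other constraints that would be C(8,4) = 70 routes.
Split at 12 and multiply the segment counts (each segment already excludes blocked cells): 1→12: 1; 12→25: 10; product = 10.
That gives 10 routes.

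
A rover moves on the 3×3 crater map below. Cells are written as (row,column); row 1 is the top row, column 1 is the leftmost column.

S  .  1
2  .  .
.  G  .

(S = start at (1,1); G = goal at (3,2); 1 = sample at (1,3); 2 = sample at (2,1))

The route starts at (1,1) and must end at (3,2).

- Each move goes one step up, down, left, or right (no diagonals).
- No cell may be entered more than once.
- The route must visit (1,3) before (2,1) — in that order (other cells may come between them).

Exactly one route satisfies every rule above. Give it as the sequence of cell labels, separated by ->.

The waypoints must appear in the order (1,3), (2,1), with no cell reused.
Route from (1,1): right 2 to (1,3), down 1 to (2,3), left 2 to (2,1), down 1 to (3,1), right 1 to (3,2) — 7 moves in all.
Check: order respected (1 at step 2, 2 at step 5).

(1,1) -> (1,2) -> (1,3) -> (2,3) -> (2,2) -> (2,1) -> (3,1) -> (3,2)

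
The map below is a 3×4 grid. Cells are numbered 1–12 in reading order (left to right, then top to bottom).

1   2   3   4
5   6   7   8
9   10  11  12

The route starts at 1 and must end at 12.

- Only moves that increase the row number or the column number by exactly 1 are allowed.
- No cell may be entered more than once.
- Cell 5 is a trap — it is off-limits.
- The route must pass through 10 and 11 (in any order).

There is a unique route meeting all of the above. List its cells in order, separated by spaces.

Moves only go right or down, so the column and row indices never decrease.
Route from 1: right to 2, 2× down (reaching 10), 2× right (reaching 12) — 5 moves in all.
Check: all required cells visited.

1 2 6 10 11 12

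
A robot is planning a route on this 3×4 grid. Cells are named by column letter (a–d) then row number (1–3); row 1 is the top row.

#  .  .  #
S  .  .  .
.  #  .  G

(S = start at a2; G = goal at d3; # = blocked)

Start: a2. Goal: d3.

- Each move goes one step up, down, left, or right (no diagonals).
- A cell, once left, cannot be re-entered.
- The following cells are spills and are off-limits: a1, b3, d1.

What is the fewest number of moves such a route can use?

4

The Manhattan distance from a2 to d3 is |2−3| + |1−4| = 4, so at least 4 moves are needed.
A route of 4 moves achieves this: a2 → b2 → c2 → c3 → d3.
Since 4 matches the lower bound, it is optimal.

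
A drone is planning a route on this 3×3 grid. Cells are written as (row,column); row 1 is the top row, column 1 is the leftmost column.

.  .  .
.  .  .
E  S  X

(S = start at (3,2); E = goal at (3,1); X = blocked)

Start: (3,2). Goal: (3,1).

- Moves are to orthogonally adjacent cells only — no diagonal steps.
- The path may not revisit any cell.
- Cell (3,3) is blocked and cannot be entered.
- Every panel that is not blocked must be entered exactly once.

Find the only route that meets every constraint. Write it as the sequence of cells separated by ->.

Need to visit all 8 open cells exactly once, starting at (3,2) and ending at (3,1).
Cell (1,3) has only two open neighbours ((2,3) and (1,2)), so the path must pass straight through it: one of those is the cell it's entered from and the other is where it exits.
Route from (3,2): up to (2,2), right to (2,3), up to (1,3), 2× left (reaching (1,1)), 2× down (reaching (3,1)) — 7 moves in all.
Check: all 8 open cells covered.

(3,2) -> (2,2) -> (2,3) -> (1,3) -> (1,2) -> (1,1) -> (2,1) -> (3,1)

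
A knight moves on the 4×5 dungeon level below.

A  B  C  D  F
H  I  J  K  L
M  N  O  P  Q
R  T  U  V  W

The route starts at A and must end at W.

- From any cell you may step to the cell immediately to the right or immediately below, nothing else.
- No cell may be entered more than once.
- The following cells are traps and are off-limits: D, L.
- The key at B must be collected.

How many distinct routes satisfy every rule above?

A right/down-only route from A to W makes exactly 3 down-moves and 4 right-moves in some order.
With no other constraints that would be C(7,3) = 35 routes.
Split at B and multiply the segment counts (each segment already excludes blocked cells): A→B: 1; B→W: 14; product = 14.
That gives 14 routes.

14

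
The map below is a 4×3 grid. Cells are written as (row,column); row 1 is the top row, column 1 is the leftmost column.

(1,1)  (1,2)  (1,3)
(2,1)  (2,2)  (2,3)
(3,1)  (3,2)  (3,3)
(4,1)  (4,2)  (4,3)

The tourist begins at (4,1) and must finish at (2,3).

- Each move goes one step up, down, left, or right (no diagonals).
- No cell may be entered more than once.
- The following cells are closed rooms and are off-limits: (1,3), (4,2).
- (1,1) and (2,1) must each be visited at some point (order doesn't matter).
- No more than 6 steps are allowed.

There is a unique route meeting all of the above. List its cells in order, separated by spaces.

The 6-move cap with required stops at (1,1), (2,1) leaves no slack for detours.
Route from (4,1): 3× up (reaching (1,1)), right to (1,2), down to (2,2), right to (2,3) — 6 moves in all.
Check: all required cells visited; 6 ≤ 6 moves.

(4,1) (3,1) (2,1) (1,1) (1,2) (2,2) (2,3)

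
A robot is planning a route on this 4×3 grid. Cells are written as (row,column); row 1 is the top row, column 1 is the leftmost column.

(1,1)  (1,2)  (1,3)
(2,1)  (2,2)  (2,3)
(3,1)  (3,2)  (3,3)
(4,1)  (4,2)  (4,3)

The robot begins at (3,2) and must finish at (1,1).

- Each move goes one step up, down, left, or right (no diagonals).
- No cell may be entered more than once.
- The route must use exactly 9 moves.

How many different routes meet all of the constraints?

Need simple routes of exactly 9 moves from (3,2) to (1,1) (Manhattan distance 3, so 3 moves are spent on a detour and 3 undoing it).
Enumerating: (3,2) (2,2) (2,3) (3,3) (4,3) (4,2) (4,1) (3,1) (2,1) (1,1) | (3,2) (4,2) (4,1) (3,1) (2,1) (2,2) (2,3) (1,3) (1,2) (1,1) | (3,2) (4,2) (4,3) (3,3) (2,3) (1,3) (1,2) (2,2) (2,1) (1,1) | (3,2) (3,1) (4,1) (4,2) (4,3) (3,3) (2,3) (1,3) (1,2) (1,1) | (3,2) (3,1) (4,1) (4,2) (4,3) (3,3) (2,3) (2,2) (1,2) (1,1) | (3,2) (3,1) (4,1) (4,2) (4,3) (3,3) (2,3) (2,2) (2,1) (1,1) | (3,2) (3,3) (4,3) (4,2) (4,1) (3,1) (2,1) (2,2) (1,2) (1,1).
That gives 7 routes.

7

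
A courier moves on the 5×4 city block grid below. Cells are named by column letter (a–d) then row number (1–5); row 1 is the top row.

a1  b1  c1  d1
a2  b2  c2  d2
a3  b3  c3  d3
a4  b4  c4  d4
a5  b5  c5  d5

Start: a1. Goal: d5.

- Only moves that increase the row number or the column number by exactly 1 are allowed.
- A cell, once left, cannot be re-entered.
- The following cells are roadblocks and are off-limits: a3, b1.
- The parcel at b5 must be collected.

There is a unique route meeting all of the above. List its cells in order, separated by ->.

a1 -> a2 -> b2 -> b3 -> b4 -> b5 -> c5 -> d5

Moves only go right or down, so the column and row indices never decrease.
Route from a1: down to a2, right to b2, 3× down (reaching b5), 2× right (reaching d5) — 7 moves in all.
Check: all required cells visited.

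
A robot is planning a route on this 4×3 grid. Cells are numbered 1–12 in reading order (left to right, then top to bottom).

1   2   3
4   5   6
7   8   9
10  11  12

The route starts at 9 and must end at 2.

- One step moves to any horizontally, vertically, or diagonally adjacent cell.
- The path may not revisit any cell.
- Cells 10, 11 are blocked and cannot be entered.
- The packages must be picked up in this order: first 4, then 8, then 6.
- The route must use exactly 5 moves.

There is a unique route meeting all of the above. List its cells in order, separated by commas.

9, 5, 4, 8, 6, 2

The waypoints must appear in the order 4, 8, 6, with no cell reused.
Route from 9: up-left 1 to 5, left 1 to 4, down-right 1 to 8, up-right 1 to 6, up-left 1 to 2 — 5 moves in all.
Check: order respected (4 at step 2, 8 at step 3, 6 at step 4); 5 moves as required.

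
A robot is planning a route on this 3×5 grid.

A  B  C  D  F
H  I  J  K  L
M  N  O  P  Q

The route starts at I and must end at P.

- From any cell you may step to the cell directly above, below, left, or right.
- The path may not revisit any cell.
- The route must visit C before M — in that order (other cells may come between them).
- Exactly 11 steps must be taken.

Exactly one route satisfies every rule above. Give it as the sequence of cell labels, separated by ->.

The waypoints must appear in the order C, M, with no cell reused.
Route from I: right 2 to K, up 1 to D, left 3 to A, down 2 to M, right 3 to P — 11 moves in all.
Check: order respected (C at step 4, M at step 8); 11 moves as required.

I -> J -> K -> D -> C -> B -> A -> H -> M -> N -> O -> P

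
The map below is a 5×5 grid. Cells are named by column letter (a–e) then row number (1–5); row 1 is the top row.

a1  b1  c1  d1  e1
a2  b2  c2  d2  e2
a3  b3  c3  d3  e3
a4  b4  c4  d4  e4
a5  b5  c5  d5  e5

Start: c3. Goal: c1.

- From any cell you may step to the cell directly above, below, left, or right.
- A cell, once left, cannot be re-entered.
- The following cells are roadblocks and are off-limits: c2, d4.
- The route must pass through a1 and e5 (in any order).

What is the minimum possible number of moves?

Any route passes through a1 and e5 in some order between c3 and c1. Summing Manhattan distances along each leg and taking the cheapest ordering (c3 → e5 → a1 → c1) gives a lower bound of 4 + 8 + 2 = 14 moves.
A route of 14 moves achieves this: c3 → d3 → e3 → e4 → e5 → d5 → c5 → c4 → b4 → b3 → b2 → a2 → a1 → b1 → c1.
Since 14 matches the lower bound, it is optimal.

14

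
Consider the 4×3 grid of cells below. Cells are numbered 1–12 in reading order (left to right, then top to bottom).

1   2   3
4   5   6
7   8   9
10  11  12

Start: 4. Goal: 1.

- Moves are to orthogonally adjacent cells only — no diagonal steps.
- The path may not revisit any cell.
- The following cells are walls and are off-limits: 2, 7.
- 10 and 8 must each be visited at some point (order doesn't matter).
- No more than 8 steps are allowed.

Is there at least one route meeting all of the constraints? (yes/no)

no

10 must be visited but has only one open neighbour (11), and it is neither the start nor the goal — the route would have to enter and leave through 11, re-entering it.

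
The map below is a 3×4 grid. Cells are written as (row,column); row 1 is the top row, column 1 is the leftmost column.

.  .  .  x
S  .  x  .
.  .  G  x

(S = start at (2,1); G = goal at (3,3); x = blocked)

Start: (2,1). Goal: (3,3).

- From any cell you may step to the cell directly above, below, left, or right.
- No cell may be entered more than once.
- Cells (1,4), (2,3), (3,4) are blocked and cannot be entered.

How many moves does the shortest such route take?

3

The Manhattan distance from (2,1) to (3,3) is |2−3| + |1−3| = 3, so at least 3 moves are needed.
A route of 3 moves achieves this: (2,1) → (3,1) → (3,2) → (3,3).
Since 3 matches the lower bound, it is optimal.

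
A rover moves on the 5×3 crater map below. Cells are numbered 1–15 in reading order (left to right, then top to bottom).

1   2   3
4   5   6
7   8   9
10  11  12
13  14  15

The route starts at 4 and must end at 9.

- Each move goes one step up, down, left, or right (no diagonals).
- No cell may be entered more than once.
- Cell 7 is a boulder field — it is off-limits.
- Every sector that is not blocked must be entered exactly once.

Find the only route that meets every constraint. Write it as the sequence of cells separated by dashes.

Need to visit all 14 open cells exactly once, starting at 4 and ending at 9.
Cell 3 has only two open neighbours (6 and 2), so the path must pass straight through it: one of those is the cell it's entered from and the other is where it exits.
Route from 4: up 1 to 1, right 2 to 3, down 1 to 6, left 1 to 5, down 2 to 11, left 1 to 10, down 1 to 13, right 2 to 15, up 2 to 9 — 13 moves in all.
Check: all 14 open cells covered.

4 - 1 - 2 - 3 - 6 - 5 - 8 - 11 - 10 - 13 - 14 - 15 - 12 - 9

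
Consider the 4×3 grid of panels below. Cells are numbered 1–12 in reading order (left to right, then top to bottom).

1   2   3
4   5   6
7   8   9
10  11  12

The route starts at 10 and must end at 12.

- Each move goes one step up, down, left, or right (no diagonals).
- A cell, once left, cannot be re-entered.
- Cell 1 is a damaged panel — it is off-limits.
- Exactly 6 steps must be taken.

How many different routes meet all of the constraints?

5

Need simple routes of exactly 6 moves from 10 to 12 (Manhattan distance 2, so 2 moves are spent on a detour and 2 undoing it).
Enumerating: 10 7 4 5 8 11 12 | 10 7 4 5 8 9 12 | 10 7 4 5 6 9 12 | 10 7 8 5 6 9 12 | 10 11 8 5 6 9 12.
That gives 5 routes.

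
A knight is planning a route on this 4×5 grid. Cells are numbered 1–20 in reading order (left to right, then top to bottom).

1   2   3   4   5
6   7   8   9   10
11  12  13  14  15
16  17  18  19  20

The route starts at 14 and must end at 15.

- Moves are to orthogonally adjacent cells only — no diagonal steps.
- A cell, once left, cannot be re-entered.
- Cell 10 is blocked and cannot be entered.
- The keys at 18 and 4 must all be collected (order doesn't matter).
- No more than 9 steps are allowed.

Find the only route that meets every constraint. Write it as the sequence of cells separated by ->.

14 -> 9 -> 4 -> 3 -> 8 -> 13 -> 18 -> 19 -> 20 -> 15

The 9-move cap with required stops at 18, 4 leaves no slack for detours.
Route from 14: 2× up (reaching 4), left to 3, 3× down (reaching 18), 2× right (reaching 20), up to 15 — 9 moves in all.
Check: all required cells visited; 9 ≤ 9 moves.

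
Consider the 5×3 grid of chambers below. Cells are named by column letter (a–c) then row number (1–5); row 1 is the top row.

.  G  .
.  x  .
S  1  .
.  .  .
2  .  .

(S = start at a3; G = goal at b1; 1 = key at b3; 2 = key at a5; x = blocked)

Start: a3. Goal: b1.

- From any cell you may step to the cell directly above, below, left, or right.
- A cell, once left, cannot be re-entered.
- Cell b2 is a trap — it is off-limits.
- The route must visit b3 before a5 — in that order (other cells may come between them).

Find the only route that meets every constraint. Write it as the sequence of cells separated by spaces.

The waypoints must appear in the order b3, a5, with no cell reused.
Route from a3: right to b3, down to b4, left to a4, down to a5, 2× right (reaching c5), 4× up (reaching c1), left to b1 — 11 moves in all.
Check: order respected (1 at step 1, 2 at step 4).

a3 b3 b4 a4 a5 b5 c5 c4 c3 c2 c1 b1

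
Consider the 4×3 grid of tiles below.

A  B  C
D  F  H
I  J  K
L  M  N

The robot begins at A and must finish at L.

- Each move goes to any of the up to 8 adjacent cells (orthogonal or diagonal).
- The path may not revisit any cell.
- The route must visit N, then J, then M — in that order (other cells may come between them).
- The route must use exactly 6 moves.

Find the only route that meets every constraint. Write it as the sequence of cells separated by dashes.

The waypoints must appear in the order N, J, M, with no cell reused.
Route from A: 2× down-right (reaching K), down to N, up-left to J, down to M, left to L — 6 moves in all.
Check: order respected (N at step 3, J at step 4, M at step 5); 6 moves as required.

A - F - K - N - J - M - L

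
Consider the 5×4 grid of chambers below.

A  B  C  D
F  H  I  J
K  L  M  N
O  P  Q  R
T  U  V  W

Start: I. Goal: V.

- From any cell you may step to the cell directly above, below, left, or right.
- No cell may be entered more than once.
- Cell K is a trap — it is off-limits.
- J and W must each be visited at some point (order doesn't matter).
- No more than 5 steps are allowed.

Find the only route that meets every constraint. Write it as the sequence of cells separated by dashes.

Any route must reach J and W and still end at V within 5 moves, so the order of the required stops is forced.
Route from I: right to J, 3× down (reaching W), left to V — 5 moves in all.
Check: all required cells visited; 5 ≤ 5 moves.

I - J - N - R - W - V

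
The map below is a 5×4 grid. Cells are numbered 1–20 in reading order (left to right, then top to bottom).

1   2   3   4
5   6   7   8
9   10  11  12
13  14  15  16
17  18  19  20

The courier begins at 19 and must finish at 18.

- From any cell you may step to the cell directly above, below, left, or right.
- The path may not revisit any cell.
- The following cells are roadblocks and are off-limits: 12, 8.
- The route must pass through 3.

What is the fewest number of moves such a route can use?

Any route passes through 3 somewhere between 19 and 18. Summing Manhattan distances along the two legs (19 → 3 → 18) gives a lower bound of 4 + 5 = 9 moves.
A route of 9 moves achieves this: 19 → 15 → 11 → 7 → 3 → 2 → 6 → 10 → 14 → 18.
Since 9 matches the lower bound, it is optimal.

9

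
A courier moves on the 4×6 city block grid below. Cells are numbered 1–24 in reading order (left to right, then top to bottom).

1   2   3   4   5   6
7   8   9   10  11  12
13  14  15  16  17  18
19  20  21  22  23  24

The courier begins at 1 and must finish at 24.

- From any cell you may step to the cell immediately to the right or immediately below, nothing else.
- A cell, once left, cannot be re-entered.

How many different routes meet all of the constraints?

A right/down-only route from 1 to 24 makes exactly 3 down-moves and 5 right-moves in some order.
With no other constraints that would be C(8,3) = 56 routes.
That gives 56 routes.

56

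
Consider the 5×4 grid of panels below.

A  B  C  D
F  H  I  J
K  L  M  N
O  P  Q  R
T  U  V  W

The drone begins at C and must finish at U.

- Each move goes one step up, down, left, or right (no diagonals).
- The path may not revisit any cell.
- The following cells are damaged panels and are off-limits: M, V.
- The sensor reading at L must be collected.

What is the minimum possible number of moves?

Any route passes through L somewhere between C and U. Summing Manhattan distances along the two legs (C → L → U) gives a lower bound of 3 + 2 = 5 moves.
A route of 5 moves achieves this: C → I → H → L → P → U.
Since 5 matches the lower bound, it is optimal.

5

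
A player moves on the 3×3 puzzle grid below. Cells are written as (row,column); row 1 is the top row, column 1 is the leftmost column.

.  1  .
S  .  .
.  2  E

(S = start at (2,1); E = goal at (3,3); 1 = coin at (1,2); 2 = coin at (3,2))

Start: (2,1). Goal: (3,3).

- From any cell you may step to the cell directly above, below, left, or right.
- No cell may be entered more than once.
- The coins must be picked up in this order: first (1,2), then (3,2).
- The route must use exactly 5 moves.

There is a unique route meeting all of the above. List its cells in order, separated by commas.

(2,1), (1,1), (1,2), (2,2), (3,2), (3,3)

The waypoints must appear in the order (1,2), (3,2), with no cell reused.
Route from (2,1): up 1 to (1,1), right 1 to (1,2), down 2 to (3,2), right 1 to (3,3) — 5 moves in all.
Check: order respected (1 at step 2, 2 at step 4); 5 moves as required.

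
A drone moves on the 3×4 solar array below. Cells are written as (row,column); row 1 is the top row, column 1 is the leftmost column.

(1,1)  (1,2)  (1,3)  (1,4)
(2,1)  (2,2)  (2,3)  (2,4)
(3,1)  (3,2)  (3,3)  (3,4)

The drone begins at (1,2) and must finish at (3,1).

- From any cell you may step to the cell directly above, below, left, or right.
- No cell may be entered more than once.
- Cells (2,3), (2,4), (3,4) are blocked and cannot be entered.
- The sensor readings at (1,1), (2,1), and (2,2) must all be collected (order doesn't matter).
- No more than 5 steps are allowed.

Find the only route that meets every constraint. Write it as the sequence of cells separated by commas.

Any route must reach (1,1), (2,1), and (2,2) and still end at (3,1) within 5 moves, so the order of the required stops is forced.
Route from (1,2): left 1 to (1,1), down 1 to (2,1), right 1 to (2,2), down 1 to (3,2), left 1 to (3,1) — 5 moves in all.
Check: all required cells visited; 5 ≤ 5 moves.

(1,2), (1,1), (2,1), (2,2), (3,2), (3,1)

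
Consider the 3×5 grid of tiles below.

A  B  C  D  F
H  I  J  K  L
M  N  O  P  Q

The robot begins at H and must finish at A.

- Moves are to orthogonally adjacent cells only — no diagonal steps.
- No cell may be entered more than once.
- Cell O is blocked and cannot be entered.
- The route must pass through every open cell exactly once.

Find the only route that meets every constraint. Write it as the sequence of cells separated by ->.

Need to visit all 14 open cells exactly once, starting at H and ending at A.
Cell M has only two open neighbours (H and N), so the path must pass straight through it: one of those is the cell it's entered from and the other is where it exits.
Route from H: down 1 to M, right 1 to N, up 1 to I, right 2 to K, down 1 to P, right 1 to Q, up 2 to F, left 4 to A — 13 moves in all.
Check: all 14 open cells covered.

H -> M -> N -> I -> J -> K -> P -> Q -> L -> F -> D -> C -> B -> A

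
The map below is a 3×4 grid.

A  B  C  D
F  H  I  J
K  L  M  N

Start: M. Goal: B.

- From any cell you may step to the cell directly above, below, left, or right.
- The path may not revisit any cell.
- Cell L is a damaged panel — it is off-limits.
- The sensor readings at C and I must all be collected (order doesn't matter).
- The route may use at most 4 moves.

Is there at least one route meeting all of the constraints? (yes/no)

One route that works: M → I → C → B.

yes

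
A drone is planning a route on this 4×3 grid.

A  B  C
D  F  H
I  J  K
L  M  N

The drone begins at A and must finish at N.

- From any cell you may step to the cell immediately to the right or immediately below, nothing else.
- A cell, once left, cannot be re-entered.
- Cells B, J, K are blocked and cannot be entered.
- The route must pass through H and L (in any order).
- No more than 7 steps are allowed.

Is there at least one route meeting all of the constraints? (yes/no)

L is below but to the left of H: going H → L would need a leftward move and L → H an upward move, so no right/down-only route can visit both required cells.

no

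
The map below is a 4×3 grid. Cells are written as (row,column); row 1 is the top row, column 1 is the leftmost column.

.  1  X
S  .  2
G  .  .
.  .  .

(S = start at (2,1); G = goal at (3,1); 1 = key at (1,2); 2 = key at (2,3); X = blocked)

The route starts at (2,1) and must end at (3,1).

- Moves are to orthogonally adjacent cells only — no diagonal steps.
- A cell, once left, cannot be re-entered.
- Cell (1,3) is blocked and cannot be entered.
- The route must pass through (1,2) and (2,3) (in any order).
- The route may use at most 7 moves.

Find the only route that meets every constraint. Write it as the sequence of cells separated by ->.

The 7-move cap with required stops at (1,2), (2,3) leaves no slack for detours.
Route from (2,1): up to (1,1), right to (1,2), down to (2,2), right to (2,3), down to (3,3), 2× left (reaching (3,1)) — 7 moves in all.
Check: all required cells visited; 7 ≤ 7 moves.

(2,1) -> (1,1) -> (1,2) -> (2,2) -> (2,3) -> (3,3) -> (3,2) -> (3,1)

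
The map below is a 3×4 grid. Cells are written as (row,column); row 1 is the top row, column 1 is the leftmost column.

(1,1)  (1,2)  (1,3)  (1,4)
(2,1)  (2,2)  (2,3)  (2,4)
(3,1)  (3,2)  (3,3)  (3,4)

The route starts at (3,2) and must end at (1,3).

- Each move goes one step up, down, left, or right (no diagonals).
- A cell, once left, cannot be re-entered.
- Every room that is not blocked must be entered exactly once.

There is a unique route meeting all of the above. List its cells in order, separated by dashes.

Need to visit all 12 open cells exactly once, starting at (3,2) and ending at (1,3).
Route from (3,2): left to (3,1), 2× up (reaching (1,1)), right to (1,2), down to (2,2), right to (2,3), down to (3,3), right to (3,4), 2× up (reaching (1,4)), left to (1,3) — 11 moves in all.
Check: all 12 open cells covered.

(3,2) - (3,1) - (2,1) - (1,1) - (1,2) - (2,2) - (2,3) - (3,3) - (3,4) - (2,4) - (1,4) - (1,3)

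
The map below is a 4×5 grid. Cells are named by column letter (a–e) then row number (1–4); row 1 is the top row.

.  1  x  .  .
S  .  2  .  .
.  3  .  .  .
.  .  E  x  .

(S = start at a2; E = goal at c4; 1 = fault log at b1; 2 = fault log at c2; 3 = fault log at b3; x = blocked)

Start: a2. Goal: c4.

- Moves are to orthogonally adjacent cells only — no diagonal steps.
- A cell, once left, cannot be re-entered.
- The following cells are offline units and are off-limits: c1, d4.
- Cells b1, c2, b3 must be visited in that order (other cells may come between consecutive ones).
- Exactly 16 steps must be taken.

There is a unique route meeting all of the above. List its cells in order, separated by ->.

a2 -> a1 -> b1 -> b2 -> c2 -> d2 -> d1 -> e1 -> e2 -> e3 -> d3 -> c3 -> b3 -> a3 -> a4 -> b4 -> c4

The waypoints must appear in the order b1, c2, b3, with no cell reused.
Route from a2: up 1 to a1, right 1 to b1, down 1 to b2, right 2 to d2, up 1 to d1, right 1 to e1, down 2 to e3, left 4 to a3, down 1 to a4, right 2 to c4 — 16 moves in all.
Check: order respected (1 at step 2, 2 at step 4, 3 at step 12); 16 moves as required.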